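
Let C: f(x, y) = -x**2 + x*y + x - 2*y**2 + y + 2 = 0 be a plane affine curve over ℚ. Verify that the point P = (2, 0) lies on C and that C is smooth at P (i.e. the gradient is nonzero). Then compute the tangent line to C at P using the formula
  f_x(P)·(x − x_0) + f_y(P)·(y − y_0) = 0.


Tangent line at P: -3*x + 3*y + 6 = 0.

Step 1: f(2, 0) = 0, so P lies on C.
Step 2: partial derivatives
  f_x(x, y) = -2*x + y + 1, f_y(x, y) = x - 4*y + 1.
  f_x(P) = -3, f_y(P) = 3 (gradient nonzero, so P is smooth).
Step 3: tangent line at P: -3·(x − 2) + 3·(y − 0) = 0.
Expanding: -3*x + 3*y + 6 = 0.


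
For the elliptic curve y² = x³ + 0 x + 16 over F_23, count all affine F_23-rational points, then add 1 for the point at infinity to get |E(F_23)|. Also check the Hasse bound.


Affine points = {(0, 4), (0, 19), (2, 1), (2, 22), (5, 7), (5, 16), (6, 5), (6, 18), (9, 3), (9, 20), (10, 2), (10, 21), (11, 6), (11, 17), (14, 0), (16, 8), (16, 15), (18, 11), (18, 12), (20, 9), (20, 14), (21, 10), (21, 13)}; affine count = 23; |E(F_23)| = 24.

Discriminant check: Δ ∝ 4a³ + 27b² = 4·0³ + 27·16² = 4·0 + 27·256 ≡ 12 (mod 23). Nonzero ⇒ E is nonsingular.
For each x ∈ F_23, compute rhs = x³ + 0·x + 16 mod 23, then count y ∈ F_23 with y² ≡ rhs.
  x = 0: rhs = 16, matching y values: 4, 19 (2 points).
  x = 1: rhs = 17, matching y values: none (0 points).
  x = 2: rhs = 1, matching y values: 1, 22 (2 points).
  x = 3: rhs = 20, matching y values: none (0 points).
  x = 4: rhs = 11, matching y values: none (0 points).
  x = 5: rhs = 3, matching y values: 7, 16 (2 points).
  x = 6: rhs = 2, matching y values: 5, 18 (2 points).
  x = 7: rhs = 14, matching y values: none (0 points).
  x = 8: rhs = 22, matching y values: none (0 points).
  x = 9: rhs = 9, matching y values: 3, 20 (2 points).
  x = 10: rhs = 4, matching y values: 2, 21 (2 points).
  x = 11: rhs = 13, matching y values: 6, 17 (2 points).
  x = 12: rhs = 19, matching y values: none (0 points).
  x = 13: rhs = 5, matching y values: none (0 points).
  x = 14: rhs = 0, matching y values: 0 (1 points).
  x = 15: rhs = 10, matching y values: none (0 points).
  x = 16: rhs = 18, matching y values: 8, 15 (2 points).
  x = 17: rhs = 7, matching y values: none (0 points).
  x = 18: rhs = 6, matching y values: 11, 12 (2 points).
  x = 19: rhs = 21, matching y values: none (0 points).
  x = 20: rhs = 12, matching y values: 9, 14 (2 points).
  x = 21: rhs = 8, matching y values: 10, 13 (2 points).
  x = 22: rhs = 15, matching y values: none (0 points).
Total affine count: 23.
Full point count |E(F_23)| = 23 + 1 = 24.
Hasse bound: |24 − (23+1)| = |0| = 0 ≤ 2√23 ≈ 9.5917 ✓.


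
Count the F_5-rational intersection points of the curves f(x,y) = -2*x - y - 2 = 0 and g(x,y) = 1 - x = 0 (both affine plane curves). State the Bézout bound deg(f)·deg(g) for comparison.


Common zeros: {(1, 1)}; count = 1; Bézout bound = 1.

deg(f) = 1, deg(g) = 1, so Bézout bound = 1.
Scan x ∈ F_5. For each x, list the y ∈ F_5 with f(x, y) ≡ 0 and those with g(x, y) ≡ 0 (mod 5); the common zeros in that column are the intersection.
  x = 0: f ≡ 0 at y ∈ {3}; g ≡ 0 at y ∈ ∅; common: ∅.
  x = 1: f ≡ 0 at y ∈ {1}; g ≡ 0 at y ∈ {0, 1, 2, 3, 4}; common: {1}.
  x = 2: f ≡ 0 at y ∈ {4}; g ≡ 0 at y ∈ ∅; common: ∅.
  x = 3: f ≡ 0 at y ∈ {2}; g ≡ 0 at y ∈ ∅; common: ∅.
  x = 4: f ≡ 0 at y ∈ {0}; g ≡ 0 at y ∈ ∅; common: ∅.
Collecting: common zeros = {(1, 1)}, so the count is 1.
Comparison with the Bézout bound: 1 ≤ 1 = deg(f)·deg(g), as expected for curves with no common component (the bound is attained).


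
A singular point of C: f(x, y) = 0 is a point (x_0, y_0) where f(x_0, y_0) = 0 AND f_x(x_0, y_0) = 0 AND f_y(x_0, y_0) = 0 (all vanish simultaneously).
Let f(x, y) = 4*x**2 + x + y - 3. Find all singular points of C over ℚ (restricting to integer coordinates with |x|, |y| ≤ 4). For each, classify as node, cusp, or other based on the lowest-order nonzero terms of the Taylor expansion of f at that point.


No singular points in the scanned grid; C is smooth there.

Compute partial derivatives:
  f_x = 8*x + 1.
  f_y = 1.
f_y = 1 is a nonzero constant, so f_y never vanishes: no point (x, y) can satisfy f = f_x = f_y = 0. In particular no (x, y) ∈ {−4, ..., 4}² is singular; the curve is smooth.


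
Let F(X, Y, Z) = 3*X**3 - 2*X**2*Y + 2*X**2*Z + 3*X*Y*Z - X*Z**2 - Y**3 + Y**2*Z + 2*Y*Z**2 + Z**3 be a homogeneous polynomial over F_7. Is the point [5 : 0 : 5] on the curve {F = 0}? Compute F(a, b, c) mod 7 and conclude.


F(5,0,5) ≡ 2 (mod 7); P is NOT on the curve.

Evaluate F(5, 0, 5) term-by-term (mod 7).
  3*X**3 ↦ 3·125·1·1 = 375
  -2*X**2*Y ↦ -2·25·0·1 = 0
  2*X**2*Z ↦ 2·25·1·5 = 250
  3*X*Y*Z ↦ 3·5·0·5 = 0
  -X*Z**2 ↦ -1·5·1·25 = -125
  -Y**3 ↦ -1·1·0·1 = 0
  Y**2*Z ↦ 1·1·0·5 = 0
  2*Y*Z**2 ↦ 2·1·0·25 = 0
  Z**3 ↦ 1·1·1·125 = 125
Sum: F(5, 0, 5) = (375) + (0) + (250) + (0) + (-125) + (0) + (0) + (0) + (125) = 625.
Reducing mod 7: 625 ≡ 2 (mod 7).
Since F(a, b, c) ≡ 2 ≠ 0 (mod 7), P does NOT lie on the curve.


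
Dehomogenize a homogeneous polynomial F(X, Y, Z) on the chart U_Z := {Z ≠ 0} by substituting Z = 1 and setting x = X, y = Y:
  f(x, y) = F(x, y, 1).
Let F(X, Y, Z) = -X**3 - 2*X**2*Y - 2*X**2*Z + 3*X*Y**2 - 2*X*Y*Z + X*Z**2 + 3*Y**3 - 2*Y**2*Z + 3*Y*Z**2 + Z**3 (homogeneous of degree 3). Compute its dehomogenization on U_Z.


f(x, y) = -x**3 - 2*x**2*y - 2*x**2 + 3*x*y**2 - 2*x*y + x + 3*y**3 - 2*y**2 + 3*y + 1

On U_Z we set Z = 1. Each monomial c·X^i·Y^j·Z^k in F becomes c·x^i·y^j·1^k = c·x^i·y^j.
Substituting Z = 1: F(X, Y, 1) = -x**3 - 2*x**2*y - 2*x**2 + 3*x*y**2 - 2*x*y + x + 3*y**3 - 2*y**2 + 3*y + 1.
Note: deg(f) ≤ deg(F) = 3; strict inequality happens when F is divisible by Z (lost terms).


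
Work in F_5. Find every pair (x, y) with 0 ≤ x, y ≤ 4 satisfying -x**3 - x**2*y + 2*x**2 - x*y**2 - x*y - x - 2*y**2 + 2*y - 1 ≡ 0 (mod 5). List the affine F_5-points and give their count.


Affine F_5-points: {(0, 2), (0, 4), (4, 3), (4, 4)}; count = 4.

For each of the 25 pairs (x, y) ∈ F_5², evaluate f(x, y) mod 5. Record the zeros.
  x = 0: [0↦4, 1↦4, 2↦0, 3↦2, 4↦0]  zeros at y ∈ {2, 4}
  x = 1: [0↦4, 1↦1, 2↦2, 3↦2, 4↦1]  zeros at y ∈ ∅
  x = 2: [0↦2, 1↦4, 2↦3, 3↦4, 4↦2]  zeros at y ∈ ∅
  x = 3: [0↦2, 1↦2, 2↦2, 3↦2, 4↦2]  zeros at y ∈ ∅
  x = 4: [0↦3, 1↦4, 2↦3, 3↦0, 4↦0]  zeros at y ∈ {3, 4}
Collecting zeros: affine points = {(0, 2), (0, 4), (4, 3), (4, 4)}.
Total count |C(F_5)_aff| = 4.


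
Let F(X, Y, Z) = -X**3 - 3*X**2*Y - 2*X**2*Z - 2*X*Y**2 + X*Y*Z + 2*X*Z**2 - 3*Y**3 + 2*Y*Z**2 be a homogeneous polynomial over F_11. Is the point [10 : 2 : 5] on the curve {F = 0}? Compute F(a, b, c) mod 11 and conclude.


F(10,2,5) ≡ 9 (mod 11); P is NOT on the curve.

Evaluate F(10, 2, 5) term-by-term (mod 11).
  -X**3 ↦ -1·1000·1·1 = -1000
  -3*X**2*Y ↦ -3·100·2·1 = -600
  -2*X**2*Z ↦ -2·100·1·5 = -1000
  -2*X*Y**2 ↦ -2·10·4·1 = -80
  X*Y*Z ↦ 1·10·2·5 = 100
  2*X*Z**2 ↦ 2·10·1·25 = 500
  -3*Y**3 ↦ -3·1·8·1 = -24
  2*Y*Z**2 ↦ 2·1·2·25 = 100
Sum: F(10, 2, 5) = (-1000) + (-600) + (-1000) + (-80) + (100) + (500) + (-24) + (100) = -2004.
Reducing mod 11: -2004 ≡ 9 (mod 11).
Since F(a, b, c) ≡ 9 ≠ 0 (mod 11), P does NOT lie on the curve.


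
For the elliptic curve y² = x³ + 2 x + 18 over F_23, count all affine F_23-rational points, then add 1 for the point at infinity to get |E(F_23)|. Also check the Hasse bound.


Affine points = {(0, 8), (0, 15), (6, 4), (6, 19), (9, 11), (9, 12), (10, 7), (10, 16), (16, 11), (16, 12), (20, 10), (20, 13), (21, 11), (21, 12)}; affine count = 14; |E(F_23)| = 15.

Discriminant check: Δ ∝ 4a³ + 27b² = 4·2³ + 27·18² = 4·8 + 27·324 ≡ 17 (mod 23). Nonzero ⇒ E is nonsingular.
For each x ∈ F_23, compute rhs = x³ + 2·x + 18 mod 23, then count y ∈ F_23 with y² ≡ rhs.
  x = 0: rhs = 18, matching y values: 8, 15 (2 points).
  x = 1: rhs = 21, matching y values: none (0 points).
  x = 2: rhs = 7, matching y values: none (0 points).
  x = 3: rhs = 5, matching y values: none (0 points).
  x = 4: rhs = 21, matching y values: none (0 points).
  x = 5: rhs = 15, matching y values: none (0 points).
  x = 6: rhs = 16, matching y values: 4, 19 (2 points).
  x = 7: rhs = 7, matching y values: none (0 points).
  x = 8: rhs = 17, matching y values: none (0 points).
  x = 9: rhs = 6, matching y values: 11, 12 (2 points).
  x = 10: rhs = 3, matching y values: 7, 16 (2 points).
  x = 11: rhs = 14, matching y values: none (0 points).
  x = 12: rhs = 22, matching y values: none (0 points).
  x = 13: rhs = 10, matching y values: none (0 points).
  x = 14: rhs = 7, matching y values: none (0 points).
  x = 15: rhs = 19, matching y values: none (0 points).
  x = 16: rhs = 6, matching y values: 11, 12 (2 points).
  x = 17: rhs = 20, matching y values: none (0 points).
  x = 18: rhs = 21, matching y values: none (0 points).
  x = 19: rhs = 15, matching y values: none (0 points).
  x = 20: rhs = 8, matching y values: 10, 13 (2 points).
  x = 21: rhs = 6, matching y values: 11, 12 (2 points).
  x = 22: rhs = 15, matching y values: none (0 points).
Total affine count: 14.
Full point count |E(F_23)| = 14 + 1 = 15.
Hasse bound: |15 − (23+1)| = |-9| = 9 ≤ 2√23 ≈ 9.5917 ✓.


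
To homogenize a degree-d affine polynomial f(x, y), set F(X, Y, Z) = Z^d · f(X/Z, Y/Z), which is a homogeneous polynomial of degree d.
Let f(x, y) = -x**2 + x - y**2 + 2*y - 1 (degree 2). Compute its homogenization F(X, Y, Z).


F(X, Y, Z) = -X**2 + X*Z - Y**2 + 2*Y*Z - Z**2

deg(f) = 2.
Substitute x = X/Z, y = Y/Z into f, then multiply by Z^2.
  monomial -1·x^2·y^0 ↦ -1·X^2·Y^0·Z^0.
  monomial 1·x^1·y^0 ↦ 1·X^1·Y^0·Z^1.
  monomial -1·x^0·y^2 ↦ -1·X^0·Y^2·Z^0.
  monomial 2·x^0·y^1 ↦ 2·X^0·Y^1·Z^1.
  monomial -1·x^0·y^0 ↦ -1·X^0·Y^0·Z^2.
Collecting: F(X, Y, Z) = -X**2 + X*Z - Y**2 + 2*Y*Z - Z**2.


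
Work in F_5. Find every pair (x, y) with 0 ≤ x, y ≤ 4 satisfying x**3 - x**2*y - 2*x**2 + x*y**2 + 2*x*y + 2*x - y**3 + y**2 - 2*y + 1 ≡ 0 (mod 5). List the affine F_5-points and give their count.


Affine F_5-points: {(0, 4), (1, 2), (1, 3), (2, 0), (2, 1), (2, 2), (3, 3), (4, 1)}; count = 8.

For each of the 25 pairs (x, y) ∈ F_5², evaluate f(x, y) mod 5. Record the zeros.
  x = 0: [0↦1, 1↦4, 2↦3, 3↦2, 4↦0]  zeros at y ∈ {4}
  x = 1: [0↦2, 1↦2, 2↦0, 3↦0, 4↦1]  zeros at y ∈ {2, 3}
  x = 2: [0↦0, 1↦0, 2↦0, 3↦4, 4↦1]  zeros at y ∈ {0, 1, 2}
  x = 3: [0↦1, 1↦4, 2↦4, 3↦0, 4↦1]  zeros at y ∈ {3}
  x = 4: [0↦1, 1↦0, 2↦3, 3↦4, 4↦2]  zeros at y ∈ {1}
Collecting zeros: affine points = {(0, 4), (1, 2), (1, 3), (2, 0), (2, 1), (2, 2), (3, 3), (4, 1)}.
Total count |C(F_5)_aff| = 8.


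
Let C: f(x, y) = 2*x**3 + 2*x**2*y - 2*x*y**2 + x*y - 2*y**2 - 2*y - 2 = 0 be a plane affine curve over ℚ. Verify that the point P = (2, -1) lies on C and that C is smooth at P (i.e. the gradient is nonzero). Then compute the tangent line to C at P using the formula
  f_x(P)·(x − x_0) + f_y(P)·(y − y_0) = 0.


Tangent line at P: 13*x + 20*y - 6 = 0.

Step 1: f(2, -1) = 0, so P lies on C.
Step 2: partial derivatives
  f_x(x, y) = 6*x**2 + 4*x*y - 2*y**2 + y, f_y(x, y) = 2*x**2 - 4*x*y + x - 4*y - 2.
  f_x(P) = 13, f_y(P) = 20 (gradient nonzero, so P is smooth).
Step 3: tangent line at P: 13·(x − 2) + 20·(y − -1) = 0.
Expanding: 13*x + 20*y - 6 = 0.


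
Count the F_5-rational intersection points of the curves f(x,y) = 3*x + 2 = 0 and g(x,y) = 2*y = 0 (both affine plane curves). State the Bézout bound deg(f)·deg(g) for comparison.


Common zeros: {(1, 0)}; count = 1; Bézout bound = 1.

deg(f) = 1, deg(g) = 1, so Bézout bound = 1.
Scan x ∈ F_5. For each x, list the y ∈ F_5 with f(x, y) ≡ 0 and those with g(x, y) ≡ 0 (mod 5); the common zeros in that column are the intersection.
  x = 0: f ≡ 0 at y ∈ ∅; g ≡ 0 at y ∈ {0}; common: ∅.
  x = 1: f ≡ 0 at y ∈ {0, 1, 2, 3, 4}; g ≡ 0 at y ∈ {0}; common: {0}.
  x = 2: f ≡ 0 at y ∈ ∅; g ≡ 0 at y ∈ {0}; common: ∅.
  x = 3: f ≡ 0 at y ∈ ∅; g ≡ 0 at y ∈ {0}; common: ∅.
  x = 4: f ≡ 0 at y ∈ ∅; g ≡ 0 at y ∈ {0}; common: ∅.
Collecting: common zeros = {(1, 0)}, so the count is 1.
Comparison with the Bézout bound: 1 ≤ 1 = deg(f)·deg(g), as expected for curves with no common component (the bound is attained).


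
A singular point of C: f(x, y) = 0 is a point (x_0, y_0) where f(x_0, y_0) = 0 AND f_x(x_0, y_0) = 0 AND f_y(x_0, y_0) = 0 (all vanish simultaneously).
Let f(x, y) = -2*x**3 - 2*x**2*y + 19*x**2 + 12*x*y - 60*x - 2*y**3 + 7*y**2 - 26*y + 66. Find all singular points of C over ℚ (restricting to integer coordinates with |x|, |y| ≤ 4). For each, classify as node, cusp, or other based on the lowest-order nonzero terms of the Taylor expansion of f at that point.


Singular points: {(3, 1)}; classification: node.

Compute partial derivatives:
  f_x = -6*x**2 - 4*x*y + 38*x + 12*y - 60.
  f_y = -2*x**2 + 12*x - 6*y**2 + 14*y - 26.
Scan x_0 ∈ {−4, ..., 4}. For each x_0, f_y(x_0, y) is a polynomial in y; find its integer roots y ∈ {−4, ..., 4}, then test f_x and f at those candidates.
  x = -4: f_y(-4, y) = -6*y**2 + 14*y - 106; no integer root y with |y| ≤ 4.
  x = -3: f_y(-3, y) = -6*y**2 + 14*y - 80; no integer root y with |y| ≤ 4.
  x = -2: f_y(-2, y) = -6*y**2 + 14*y - 58; no integer root y with |y| ≤ 4.
  x = -1: f_y(-1, y) = -6*y**2 + 14*y - 40; no integer root y with |y| ≤ 4.
  x = 0: f_y(0, y) = -6*y**2 + 14*y - 26; no integer root y with |y| ≤ 4.
  x = 1: f_y(1, y) = -6*y**2 + 14*y - 16; no integer root y with |y| ≤ 4.
  x = 2: f_y(2, y) = -6*y**2 + 14*y - 10; no integer root y with |y| ≤ 4.
  x = 3: f_y(3, y) = -6*y**2 + 14*y - 8; vanishes at y ∈ {1}. (3, 1): f_x = 0, f = 0 — SINGULAR.
  x = 4: f_y(4, y) = -6*y**2 + 14*y - 10; no integer root y with |y| ≤ 4.
Only singular point on the grid: (3, 1).
Classify: substitute x = 3 + u, y = 1 + v and expand: f = -2*u**3 - 2*u**2*v - u**2 - 2*v**3 + v**2.
No constant or linear terms (consistent with a singular point). Quadratic part: -u**2 + v**2. Cubic part: -2*u**3 - 2*u**2*v - 2*v**3.
The quadratic part v**2 - u**2 = (v − u)(v + u) splits into two distinct linear factors, so there are two distinct tangent lines y − 1 = ±(x − 3) — this is a node (ordinary double point).
Classification: node.


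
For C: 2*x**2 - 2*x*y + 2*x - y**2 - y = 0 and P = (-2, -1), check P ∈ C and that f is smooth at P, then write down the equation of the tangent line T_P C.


Tangent line at P: -4*x + 5*y - 3 = 0.

Step 1: f(-2, -1) = 0, so P lies on C.
Step 2: partial derivatives
  f_x(x, y) = 4*x - 2*y + 2, f_y(x, y) = -2*x - 2*y - 1.
  f_x(P) = -4, f_y(P) = 5 (gradient nonzero, so P is smooth).
Step 3: tangent line at P: -4·(x − -2) + 5·(y − -1) = 0.
Expanding: -4*x + 5*y - 3 = 0.


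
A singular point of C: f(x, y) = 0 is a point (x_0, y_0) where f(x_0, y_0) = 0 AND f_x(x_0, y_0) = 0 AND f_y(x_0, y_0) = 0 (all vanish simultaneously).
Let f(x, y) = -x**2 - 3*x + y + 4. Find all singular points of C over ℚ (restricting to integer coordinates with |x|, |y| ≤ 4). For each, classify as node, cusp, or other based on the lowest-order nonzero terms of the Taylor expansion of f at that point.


No singular points in the scanned grid; C is smooth there.

Compute partial derivatives:
  f_x = -2*x - 3.
  f_y = 1.
f_y = 1 is a nonzero constant, so f_y never vanishes: no point (x, y) can satisfy f = f_x = f_y = 0. In particular no (x, y) ∈ {−4, ..., 4}² is singular; the curve is smooth.


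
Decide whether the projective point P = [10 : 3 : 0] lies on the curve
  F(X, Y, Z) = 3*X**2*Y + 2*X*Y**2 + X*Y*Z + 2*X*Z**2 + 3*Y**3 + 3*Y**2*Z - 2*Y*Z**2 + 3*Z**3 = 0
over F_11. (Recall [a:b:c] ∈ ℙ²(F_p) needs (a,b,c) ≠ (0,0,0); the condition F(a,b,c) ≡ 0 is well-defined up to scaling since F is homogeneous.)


F(10,3,0) ≡ 6 (mod 11); P is NOT on the curve.

Evaluate F(10, 3, 0) term-by-term (mod 11).
  3*X**2*Y ↦ 3·100·3·1 = 900
  2*X*Y**2 ↦ 2·10·9·1 = 180
  X*Y*Z ↦ 1·10·3·0 = 0
  2*X*Z**2 ↦ 2·10·1·0 = 0
  3*Y**3 ↦ 3·1·27·1 = 81
  3*Y**2*Z ↦ 3·1·9·0 = 0
  -2*Y*Z**2 ↦ -2·1·3·0 = 0
  3*Z**3 ↦ 3·1·1·0 = 0
Sum: F(10, 3, 0) = (900) + (180) + (0) + (0) + (81) + (0) + (0) + (0) = 1161.
Reducing mod 11: 1161 ≡ 6 (mod 11).
Since F(a, b, c) ≡ 6 ≠ 0 (mod 11), P does NOT lie on the curve.


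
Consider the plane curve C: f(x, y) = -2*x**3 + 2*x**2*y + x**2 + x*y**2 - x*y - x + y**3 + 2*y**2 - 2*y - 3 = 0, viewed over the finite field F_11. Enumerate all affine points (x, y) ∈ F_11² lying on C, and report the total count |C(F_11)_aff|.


Affine F_11-points: {(0, 10), (2, 7), (3, 5), (4, 5), (6, 10), (8, 4), (9, 7), (10, 10)}; count = 8.

For each of the 121 pairs (x, y) ∈ F_11², evaluate f(x, y) mod 11. Record the zeros.
  x = 0: [0↦8, 1↦9, 2↦9, 3↦3, 4↦8, 5↦8, 6↦9, 7↦6, 8↦5, 9↦1, 10↦0]  zeros at y ∈ {10}
  x = 1: [0↦6, 1↦9, 2↦2, 3↦2, 4↦4, 5↦3, 6↦5, 7↦5, 8↦9, 9↦1, 10↦9]  zeros at y ∈ ∅
  x = 2: [0↦5, 1↦3, 2↦4, 3↦3, 4↦6, 5↦8, 6↦4, 7↦0, 8↦2, 9↦5, 10↦4]  zeros at y ∈ {7}
  x = 3: [0↦4, 1↦1, 2↦3, 3↦5, 4↦2, 5↦0, 6↦5, 7↦1, 8↦5, 9↦1, 10↦6]  zeros at y ∈ {5}
  x = 4: [0↦2, 1↦2, 2↦9, 3↦7, 4↦2, 5↦0, 6↦7, 7↦7, 8↦6, 9↦10, 10↦3]  zeros at y ∈ {5}
  x = 5: [0↦9, 1↦5, 2↦10, 3↦8, 4↦5, 5↦7, 6↦9, 7↦6, 8↦4, 9↦9, 10↦5]  zeros at y ∈ ∅
  x = 6: [0↦2, 1↦9, 2↦5, 3↦7, 4↦10, 5↦9, 6↦10, 7↦8, 8↦9, 9↦8, 10↦0]  zeros at y ∈ {10}
  x = 7: [0↦2, 1↦2, 2↦4, 3↦3, 4↦5, 5↦5, 6↦9, 7↦1, 8↦9, 9↦6, 10↦9]  zeros at y ∈ ∅
  x = 8: [0↦8, 1↦5, 2↦6, 3↦6, 4↦0, 5↦5, 6↦5, 7↦6, 8↦3, 9↦2, 10↦9]  zeros at y ∈ {4}
  x = 9: [0↦8, 1↦6, 2↦10, 3↦4, 4↦5, 5↦8, 6↦8, 7↦0, 8↦1, 9↦6, 10↦10]  zeros at y ∈ {7}
  x = 10: [0↦1, 1↦4, 2↦4, 3↦7, 4↦8, 5↦2, 6↦6, 7↦4, 8↦2, 9↦6, 10↦0]  zeros at y ∈ {10}
Collecting zeros: affine points = {(0, 10), (2, 7), (3, 5), (4, 5), (6, 10), (8, 4), (9, 7), (10, 10)}.
Total count |C(F_11)_aff| = 8.


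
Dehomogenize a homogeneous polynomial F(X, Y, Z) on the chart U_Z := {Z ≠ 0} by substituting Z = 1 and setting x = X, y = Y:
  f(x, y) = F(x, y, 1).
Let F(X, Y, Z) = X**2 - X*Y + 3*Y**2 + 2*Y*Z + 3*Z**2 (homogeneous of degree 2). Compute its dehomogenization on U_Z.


f(x, y) = x**2 - x*y + 3*y**2 + 2*y + 3

On U_Z we set Z = 1. Each monomial c·X^i·Y^j·Z^k in F becomes c·x^i·y^j·1^k = c·x^i·y^j.
Substituting Z = 1: F(X, Y, 1) = x**2 - x*y + 3*y**2 + 2*y + 3.
Note: deg(f) ≤ deg(F) = 2; strict inequality happens when F is divisible by Z (lost terms).


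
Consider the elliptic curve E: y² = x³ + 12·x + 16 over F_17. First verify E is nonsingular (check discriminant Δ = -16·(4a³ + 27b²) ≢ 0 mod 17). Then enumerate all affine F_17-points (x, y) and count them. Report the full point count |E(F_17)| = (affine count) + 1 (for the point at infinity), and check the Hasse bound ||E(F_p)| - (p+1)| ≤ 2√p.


Affine points = {(0, 4), (0, 13), (4, 3), (4, 14), (6, 7), (6, 10), (7, 1), (7, 16), (11, 0), (12, 1), (12, 16), (14, 2), (14, 15), (15, 1), (15, 16)}; affine count = 15; |E(F_17)| = 16.

Discriminant check: Δ ∝ 4a³ + 27b² = 4·12³ + 27·16² = 4·1728 + 27·256 ≡ 3 (mod 17). Nonzero ⇒ E is nonsingular.
For each x ∈ F_17, compute rhs = x³ + 12·x + 16 mod 17, then count y ∈ F_17 with y² ≡ rhs.
  x = 0: rhs = 16, matching y values: 4, 13 (2 points).
  x = 1: rhs = 12, matching y values: none (0 points).
  x = 2: rhs = 14, matching y values: none (0 points).
  x = 3: rhs = 11, matching y values: none (0 points).
  x = 4: rhs = 9, matching y values: 3, 14 (2 points).
  x = 5: rhs = 14, matching y values: none (0 points).
  x = 6: rhs = 15, matching y values: 7, 10 (2 points).
  x = 7: rhs = 1, matching y values: 1, 16 (2 points).
  x = 8: rhs = 12, matching y values: none (0 points).
  x = 9: rhs = 3, matching y values: none (0 points).
  x = 10: rhs = 14, matching y values: none (0 points).
  x = 11: rhs = 0, matching y values: 0 (1 points).
  x = 12: rhs = 1, matching y values: 1, 16 (2 points).
  x = 13: rhs = 6, matching y values: none (0 points).
  x = 14: rhs = 4, matching y values: 2, 15 (2 points).
  x = 15: rhs = 1, matching y values: 1, 16 (2 points).
  x = 16: rhs = 3, matching y values: none (0 points).
Total affine count: 15.
Full point count |E(F_17)| = 15 + 1 = 16.
Hasse bound: |16 − (17+1)| = |-2| = 2 ≤ 2√17 ≈ 8.2462 ✓.


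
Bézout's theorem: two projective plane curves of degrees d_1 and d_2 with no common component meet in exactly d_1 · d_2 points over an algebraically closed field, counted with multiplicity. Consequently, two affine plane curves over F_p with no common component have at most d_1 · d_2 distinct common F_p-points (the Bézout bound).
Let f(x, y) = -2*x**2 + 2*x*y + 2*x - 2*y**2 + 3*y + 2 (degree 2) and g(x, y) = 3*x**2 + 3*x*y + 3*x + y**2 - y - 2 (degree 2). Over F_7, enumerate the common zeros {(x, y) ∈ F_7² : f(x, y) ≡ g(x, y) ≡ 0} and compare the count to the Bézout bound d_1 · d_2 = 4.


Common zeros: {(0, 2)}; count = 1; Bézout bound = 4.

deg(f) = 2, deg(g) = 2, so Bézout bound = 4.
Scan x ∈ F_7. For each x, list the y ∈ F_7 with f(x, y) ≡ 0 and those with g(x, y) ≡ 0 (mod 7); the common zeros in that column are the intersection.
  x = 0: f ≡ 0 at y ∈ {2, 3}; g ≡ 0 at y ∈ {2, 6}; common: {2}.
  x = 1: f ≡ 0 at y ∈ ∅; g ≡ 0 at y ∈ {1, 4}; common: ∅.
  x = 2: f ≡ 0 at y ∈ ∅; g ≡ 0 at y ∈ ∅; common: ∅.
  x = 3: f ≡ 0 at y ∈ {2, 6}; g ≡ 0 at y ∈ ∅; common: ∅.
  x = 4: f ≡ 0 at y ∈ {3, 6}; g ≡ 0 at y ∈ {1, 2}; common: ∅.
  x = 5: f ≡ 0 at y ∈ ∅; g ≡ 0 at y ∈ ∅; common: ∅.
  x = 6: f ≡ 0 at y ∈ ∅; g ≡ 0 at y ∈ ∅; common: ∅.
Collecting: common zeros = {(0, 2)}, so the count is 1.
Comparison with the Bézout bound: 1 ≤ 4 = deg(f)·deg(g), as expected for curves with no common component (the affine F_7-count falls short of the bound because intersections may lie at infinity, over extension fields, or carry multiplicity).


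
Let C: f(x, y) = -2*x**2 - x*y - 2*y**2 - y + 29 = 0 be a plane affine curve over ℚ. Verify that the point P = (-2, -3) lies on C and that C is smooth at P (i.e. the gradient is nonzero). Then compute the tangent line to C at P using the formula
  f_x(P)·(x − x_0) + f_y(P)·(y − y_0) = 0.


Tangent line at P: 11*x + 13*y + 61 = 0.

Step 1: f(-2, -3) = 0, so P lies on C.
Step 2: partial derivatives
  f_x(x, y) = -4*x - y, f_y(x, y) = -x - 4*y - 1.
  f_x(P) = 11, f_y(P) = 13 (gradient nonzero, so P is smooth).
Step 3: tangent line at P: 11·(x − -2) + 13·(y − -3) = 0.
Expanding: 11*x + 13*y + 61 = 0.


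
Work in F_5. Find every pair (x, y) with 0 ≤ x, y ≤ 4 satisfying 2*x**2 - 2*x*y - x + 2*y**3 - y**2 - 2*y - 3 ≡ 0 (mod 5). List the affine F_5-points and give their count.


Affine F_5-points: {(0, 2), (1, 1), (2, 3), (3, 1), (4, 0), (4, 3)}; count = 6.

For each of the 25 pairs (x, y) ∈ F_5², evaluate f(x, y) mod 5. Record the zeros.
  x = 0: [0↦2, 1↦1, 2↦0, 3↦1, 4↦1]  zeros at y ∈ {2}
  x = 1: [0↦3, 1↦0, 2↦2, 3↦1, 4↦4]  zeros at y ∈ {1}
  x = 2: [0↦3, 1↦3, 2↦3, 3↦0, 4↦1]  zeros at y ∈ {3}
  x = 3: [0↦2, 1↦0, 2↦3, 3↦3, 4↦2]  zeros at y ∈ {1}
  x = 4: [0↦0, 1↦1, 2↦2, 3↦0, 4↦2]  zeros at y ∈ {0, 3}
Collecting zeros: affine points = {(0, 2), (1, 1), (2, 3), (3, 1), (4, 0), (4, 3)}.
Total count |C(F_5)_aff| = 6.


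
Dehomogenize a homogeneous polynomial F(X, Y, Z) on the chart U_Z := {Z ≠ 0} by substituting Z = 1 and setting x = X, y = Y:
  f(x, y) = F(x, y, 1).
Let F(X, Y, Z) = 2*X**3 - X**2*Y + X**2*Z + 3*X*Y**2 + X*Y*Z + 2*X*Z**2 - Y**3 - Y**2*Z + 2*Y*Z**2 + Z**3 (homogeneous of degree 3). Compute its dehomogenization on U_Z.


f(x, y) = 2*x**3 - x**2*y + x**2 + 3*x*y**2 + x*y + 2*x - y**3 - y**2 + 2*y + 1

On U_Z we set Z = 1. Each monomial c·X^i·Y^j·Z^k in F becomes c·x^i·y^j·1^k = c·x^i·y^j.
Substituting Z = 1: F(X, Y, 1) = 2*x**3 - x**2*y + x**2 + 3*x*y**2 + x*y + 2*x - y**3 - y**2 + 2*y + 1.
Note: deg(f) ≤ deg(F) = 3; strict inequality happens when F is divisible by Z (lost terms).


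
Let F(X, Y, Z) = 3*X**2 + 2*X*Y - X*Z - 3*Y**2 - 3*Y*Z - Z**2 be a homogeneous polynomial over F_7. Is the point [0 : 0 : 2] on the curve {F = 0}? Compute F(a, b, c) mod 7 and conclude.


F(0,0,2) ≡ 3 (mod 7); P is NOT on the curve.

Evaluate F(0, 0, 2) term-by-term (mod 7).
  3*X**2 ↦ 3·0·1·1 = 0
  2*X*Y ↦ 2·0·0·1 = 0
  -X*Z ↦ -1·0·1·2 = 0
  -3*Y**2 ↦ -3·1·0·1 = 0
  -3*Y*Z ↦ -3·1·0·2 = 0
  -Z**2 ↦ -1·1·1·4 = -4
Sum: F(0, 0, 2) = (0) + (0) + (0) + (0) + (0) + (-4) = -4.
Reducing mod 7: -4 ≡ 3 (mod 7).
Since F(a, b, c) ≡ 3 ≠ 0 (mod 7), P does NOT lie on the curve.


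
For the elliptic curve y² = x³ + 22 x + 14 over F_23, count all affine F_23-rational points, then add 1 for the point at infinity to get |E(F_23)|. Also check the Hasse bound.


Affine points = {(8, 9), (8, 14), (11, 0), (13, 6), (13, 17), (15, 4), (15, 19), (16, 0), (18, 3), (18, 20), (19, 0), (20, 6), (20, 17), (21, 10), (21, 13)}; affine count = 15; |E(F_23)| = 16.

Discriminant check: Δ ∝ 4a³ + 27b² = 4·22³ + 27·14² = 4·10648 + 27·196 ≡ 21 (mod 23). Nonzero ⇒ E is nonsingular.
For each x ∈ F_23, compute rhs = x³ + 22·x + 14 mod 23, then count y ∈ F_23 with y² ≡ rhs.
  x = 0: rhs = 14, matching y values: none (0 points).
  x = 1: rhs = 14, matching y values: none (0 points).
  x = 2: rhs = 20, matching y values: none (0 points).
  x = 3: rhs = 15, matching y values: none (0 points).
  x = 4: rhs = 5, matching y values: none (0 points).
  x = 5: rhs = 19, matching y values: none (0 points).
  x = 6: rhs = 17, matching y values: none (0 points).
  x = 7: rhs = 5, matching y values: none (0 points).
  x = 8: rhs = 12, matching y values: 9, 14 (2 points).
  x = 9: rhs = 21, matching y values: none (0 points).
  x = 10: rhs = 15, matching y values: none (0 points).
  x = 11: rhs = 0, matching y values: 0 (1 points).
  x = 12: rhs = 5, matching y values: none (0 points).
  x = 13: rhs = 13, matching y values: 6, 17 (2 points).
  x = 14: rhs = 7, matching y values: none (0 points).
  x = 15: rhs = 16, matching y values: 4, 19 (2 points).
  x = 16: rhs = 0, matching y values: 0 (1 points).
  x = 17: rhs = 11, matching y values: none (0 points).
  x = 18: rhs = 9, matching y values: 3, 20 (2 points).
  x = 19: rhs = 0, matching y values: 0 (1 points).
  x = 20: rhs = 13, matching y values: 6, 17 (2 points).
  x = 21: rhs = 8, matching y values: 10, 13 (2 points).
  x = 22: rhs = 14, matching y values: none (0 points).
Total affine count: 15.
Full point count |E(F_23)| = 15 + 1 = 16.
Hasse bound: |16 − (23+1)| = |-8| = 8 ≤ 2√23 ≈ 9.5917 ✓.


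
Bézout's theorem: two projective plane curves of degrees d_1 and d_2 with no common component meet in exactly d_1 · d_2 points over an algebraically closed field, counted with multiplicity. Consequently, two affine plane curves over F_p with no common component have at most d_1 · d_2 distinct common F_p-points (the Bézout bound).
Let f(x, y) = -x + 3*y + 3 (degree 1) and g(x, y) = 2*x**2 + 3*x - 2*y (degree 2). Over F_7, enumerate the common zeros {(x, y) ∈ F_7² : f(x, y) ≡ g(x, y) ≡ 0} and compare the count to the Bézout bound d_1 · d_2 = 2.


Common zeros: ∅; count = 0; Bézout bound = 2.

deg(f) = 1, deg(g) = 2, so Bézout bound = 2.
Scan x ∈ F_7. For each x, list the y ∈ F_7 with f(x, y) ≡ 0 and those with g(x, y) ≡ 0 (mod 7); the common zeros in that column are the intersection.
  x = 0: f ≡ 0 at y ∈ {6}; g ≡ 0 at y ∈ {0}; common: ∅.
  x = 1: f ≡ 0 at y ∈ {4}; g ≡ 0 at y ∈ {6}; common: ∅.
  x = 2: f ≡ 0 at y ∈ {2}; g ≡ 0 at y ∈ {0}; common: ∅.
  x = 3: f ≡ 0 at y ∈ {0}; g ≡ 0 at y ∈ {3}; common: ∅.
  x = 4: f ≡ 0 at y ∈ {5}; g ≡ 0 at y ∈ {1}; common: ∅.
  x = 5: f ≡ 0 at y ∈ {3}; g ≡ 0 at y ∈ {1}; common: ∅.
  x = 6: f ≡ 0 at y ∈ {1}; g ≡ 0 at y ∈ {3}; common: ∅.
Collecting: common zeros = ∅, so the count is 0.
Comparison with the Bézout bound: 0 ≤ 2 = deg(f)·deg(g), as expected for curves with no common component (the affine F_7-count falls short of the bound because intersections may lie at infinity, over extension fields, or carry multiplicity).


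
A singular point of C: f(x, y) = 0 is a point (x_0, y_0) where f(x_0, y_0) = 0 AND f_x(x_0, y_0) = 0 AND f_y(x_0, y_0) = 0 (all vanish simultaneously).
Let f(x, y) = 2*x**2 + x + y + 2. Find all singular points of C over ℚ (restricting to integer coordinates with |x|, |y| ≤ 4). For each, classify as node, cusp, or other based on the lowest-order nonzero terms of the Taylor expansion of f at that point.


No singular points in the scanned grid; C is smooth there.

Compute partial derivatives:
  f_x = 4*x + 1.
  f_y = 1.
f_y = 1 is a nonzero constant, so f_y never vanishes: no point (x, y) can satisfy f = f_x = f_y = 0. In particular no (x, y) ∈ {−4, ..., 4}² is singular; the curve is smooth.


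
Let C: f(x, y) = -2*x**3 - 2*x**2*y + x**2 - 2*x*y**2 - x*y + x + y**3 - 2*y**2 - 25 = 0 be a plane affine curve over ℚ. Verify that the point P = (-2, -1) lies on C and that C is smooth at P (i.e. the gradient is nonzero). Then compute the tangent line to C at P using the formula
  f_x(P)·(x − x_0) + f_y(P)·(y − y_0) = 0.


Tangent line at P: -36*x - 7*y - 79 = 0.

Step 1: f(-2, -1) = 0, so P lies on C.
Step 2: partial derivatives
  f_x(x, y) = -6*x**2 - 4*x*y + 2*x - 2*y**2 - y + 1, f_y(x, y) = -2*x**2 - 4*x*y - x + 3*y**2 - 4*y.
  f_x(P) = -36, f_y(P) = -7 (gradient nonzero, so P is smooth).
Step 3: tangent line at P: -36·(x − -2) + -7·(y − -1) = 0.
Expanding: -36*x - 7*y - 79 = 0.


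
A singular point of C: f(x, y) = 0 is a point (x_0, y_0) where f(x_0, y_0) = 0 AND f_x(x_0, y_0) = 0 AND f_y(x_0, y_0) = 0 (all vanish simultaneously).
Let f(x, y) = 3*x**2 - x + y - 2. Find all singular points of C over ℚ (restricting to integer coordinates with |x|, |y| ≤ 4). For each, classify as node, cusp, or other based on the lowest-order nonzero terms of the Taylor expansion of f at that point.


No singular points in the scanned grid; C is smooth there.

Compute partial derivatives:
  f_x = 6*x - 1.
  f_y = 1.
f_y = 1 is a nonzero constant, so f_y never vanishes: no point (x, y) can satisfy f = f_x = f_y = 0. In particular no (x, y) ∈ {−4, ..., 4}² is singular; the curve is smooth.


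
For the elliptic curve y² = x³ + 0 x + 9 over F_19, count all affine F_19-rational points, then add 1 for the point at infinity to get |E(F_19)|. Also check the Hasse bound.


Affine points = {(0, 3), (0, 16), (2, 6), (2, 13), (3, 6), (3, 13), (4, 4), (4, 15), (5, 1), (5, 18), (6, 4), (6, 15), (9, 4), (9, 15), (14, 6), (14, 13), (16, 1), (16, 18), (17, 1), (17, 18)}; affine count = 20; |E(F_19)| = 21.

Discriminant check: Δ ∝ 4a³ + 27b² = 4·0³ + 27·9² = 4·0 + 27·81 ≡ 2 (mod 19). Nonzero ⇒ E is nonsingular.
For each x ∈ F_19, compute rhs = x³ + 0·x + 9 mod 19, then count y ∈ F_19 with y² ≡ rhs.
  x = 0: rhs = 9, matching y values: 3, 16 (2 points).
  x = 1: rhs = 10, matching y values: none (0 points).
  x = 2: rhs = 17, matching y values: 6, 13 (2 points).
  x = 3: rhs = 17, matching y values: 6, 13 (2 points).
  x = 4: rhs = 16, matching y values: 4, 15 (2 points).
  x = 5: rhs = 1, matching y values: 1, 18 (2 points).
  x = 6: rhs = 16, matching y values: 4, 15 (2 points).
  x = 7: rhs = 10, matching y values: none (0 points).
  x = 8: rhs = 8, matching y values: none (0 points).
  x = 9: rhs = 16, matching y values: 4, 15 (2 points).
  x = 10: rhs = 2, matching y values: none (0 points).
  x = 11: rhs = 10, matching y values: none (0 points).
  x = 12: rhs = 8, matching y values: none (0 points).
  x = 13: rhs = 2, matching y values: none (0 points).
  x = 14: rhs = 17, matching y values: 6, 13 (2 points).
  x = 15: rhs = 2, matching y values: none (0 points).
  x = 16: rhs = 1, matching y values: 1, 18 (2 points).
  x = 17: rhs = 1, matching y values: 1, 18 (2 points).
  x = 18: rhs = 8, matching y values: none (0 points).
Total affine count: 20.
Full point count |E(F_19)| = 20 + 1 = 21.
Hasse bound: |21 − (19+1)| = |1| = 1 ≤ 2√19 ≈ 8.7178 ✓.


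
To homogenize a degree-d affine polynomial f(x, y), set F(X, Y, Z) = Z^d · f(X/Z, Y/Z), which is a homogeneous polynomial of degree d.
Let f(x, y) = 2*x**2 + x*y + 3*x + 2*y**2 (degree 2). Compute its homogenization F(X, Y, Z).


F(X, Y, Z) = 2*X**2 + X*Y + 3*X*Z + 2*Y**2

deg(f) = 2.
Substitute x = X/Z, y = Y/Z into f, then multiply by Z^2.
  monomial 2·x^2·y^0 ↦ 2·X^2·Y^0·Z^0.
  monomial 1·x^1·y^1 ↦ 1·X^1·Y^1·Z^0.
  monomial 3·x^1·y^0 ↦ 3·X^1·Y^0·Z^1.
  monomial 2·x^0·y^2 ↦ 2·X^0·Y^2·Z^0.
Collecting: F(X, Y, Z) = 2*X**2 + X*Y + 3*X*Z + 2*Y**2.


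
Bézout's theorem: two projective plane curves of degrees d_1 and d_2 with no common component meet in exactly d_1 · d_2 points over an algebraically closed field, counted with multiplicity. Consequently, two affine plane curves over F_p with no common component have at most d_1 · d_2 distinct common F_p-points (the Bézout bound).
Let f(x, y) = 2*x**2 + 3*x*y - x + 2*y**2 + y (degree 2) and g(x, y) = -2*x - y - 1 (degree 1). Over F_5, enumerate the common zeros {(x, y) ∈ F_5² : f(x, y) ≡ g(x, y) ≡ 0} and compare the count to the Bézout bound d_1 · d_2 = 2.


Common zeros: ∅; count = 0; Bézout bound = 2.

deg(f) = 2, deg(g) = 1, so Bézout bound = 2.
Scan x ∈ F_5. For each x, list the y ∈ F_5 with f(x, y) ≡ 0 and those with g(x, y) ≡ 0 (mod 5); the common zeros in that column are the intersection.
  x = 0: f ≡ 0 at y ∈ {0, 2}; g ≡ 0 at y ∈ {4}; common: ∅.
  x = 1: f ≡ 0 at y ∈ ∅; g ≡ 0 at y ∈ {2}; common: ∅.
  x = 2: f ≡ 0 at y ∈ {1, 3}; g ≡ 0 at y ∈ {0}; common: ∅.
  x = 3: f ≡ 0 at y ∈ {0}; g ≡ 0 at y ∈ {3}; common: ∅.
  x = 4: f ≡ 0 at y ∈ {3}; g ≡ 0 at y ∈ {1}; common: ∅.
Collecting: common zeros = ∅, so the count is 0.
Comparison with the Bézout bound: 0 ≤ 2 = deg(f)·deg(g), as expected for curves with no common component (the affine F_5-count falls short of the bound because intersections may lie at infinity, over extension fields, or carry multiplicity).


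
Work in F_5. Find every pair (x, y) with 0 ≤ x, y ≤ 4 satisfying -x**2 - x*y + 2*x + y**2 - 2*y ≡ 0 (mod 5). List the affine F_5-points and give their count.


Affine F_5-points: {(0, 0), (0, 2), (1, 4), (2, 0), (2, 4)}; count = 5.

For each of the 25 pairs (x, y) ∈ F_5², evaluate f(x, y) mod 5. Record the zeros.
  x = 0: [0↦0, 1↦4, 2↦0, 3↦3, 4↦3]  zeros at y ∈ {0, 2}
  x = 1: [0↦1, 1↦4, 2↦4, 3↦1, 4↦0]  zeros at y ∈ {4}
  x = 2: [0↦0, 1↦2, 2↦1, 3↦2, 4↦0]  zeros at y ∈ {0, 4}
  x = 3: [0↦2, 1↦3, 2↦1, 3↦1, 4↦3]  zeros at y ∈ ∅
  x = 4: [0↦2, 1↦2, 2↦4, 3↦3, 4↦4]  zeros at y ∈ ∅
Collecting zeros: affine points = {(0, 0), (0, 2), (1, 4), (2, 0), (2, 4)}.
Total count |C(F_5)_aff| = 5.


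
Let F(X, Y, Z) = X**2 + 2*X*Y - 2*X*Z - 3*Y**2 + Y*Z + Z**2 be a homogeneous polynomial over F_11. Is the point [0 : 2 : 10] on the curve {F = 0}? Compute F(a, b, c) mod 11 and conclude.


F(0,2,10) ≡ 9 (mod 11); P is NOT on the curve.

Evaluate F(0, 2, 10) term-by-term (mod 11).
  X**2 ↦ 1·0·1·1 = 0
  2*X*Y ↦ 2·0·2·1 = 0
  -2*X*Z ↦ -2·0·1·10 = 0
  -3*Y**2 ↦ -3·1·4·1 = -12
  Y*Z ↦ 1·1·2·10 = 20
  Z**2 ↦ 1·1·1·100 = 100
Sum: F(0, 2, 10) = (0) + (0) + (0) + (-12) + (20) + (100) = 108.
Reducing mod 11: 108 ≡ 9 (mod 11).
Since F(a, b, c) ≡ 9 ≠ 0 (mod 11), P does NOT lie on the curve.


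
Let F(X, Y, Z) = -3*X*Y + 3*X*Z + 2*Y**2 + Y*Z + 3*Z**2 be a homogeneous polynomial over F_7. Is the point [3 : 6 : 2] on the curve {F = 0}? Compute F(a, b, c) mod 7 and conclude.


F(3,6,2) ≡ 4 (mod 7); P is NOT on the curve.

Evaluate F(3, 6, 2) term-by-term (mod 7).
  -3*X*Y ↦ -3·3·6·1 = -54
  3*X*Z ↦ 3·3·1·2 = 18
  2*Y**2 ↦ 2·1·36·1 = 72
  Y*Z ↦ 1·1·6·2 = 12
  3*Z**2 ↦ 3·1·1·4 = 12
Sum: F(3, 6, 2) = (-54) + (18) + (72) + (12) + (12) = 60.
Reducing mod 7: 60 ≡ 4 (mod 7).
Since F(a, b, c) ≡ 4 ≠ 0 (mod 7), P does NOT lie on the curve.


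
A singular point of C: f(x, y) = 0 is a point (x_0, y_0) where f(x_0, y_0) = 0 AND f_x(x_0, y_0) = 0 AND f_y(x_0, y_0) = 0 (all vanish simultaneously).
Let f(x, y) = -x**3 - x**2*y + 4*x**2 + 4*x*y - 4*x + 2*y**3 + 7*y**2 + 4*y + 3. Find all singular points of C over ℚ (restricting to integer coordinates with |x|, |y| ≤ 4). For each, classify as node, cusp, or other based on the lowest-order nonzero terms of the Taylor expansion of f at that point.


Singular points: {(2, -1)}; classification: node.

Compute partial derivatives:
  f_x = -3*x**2 - 2*x*y + 8*x + 4*y - 4.
  f_y = -x**2 + 4*x + 6*y**2 + 14*y + 4.
Scan x_0 ∈ {−4, ..., 4}. For each x_0, f_y(x_0, y) is a polynomial in y; find its integer roots y ∈ {−4, ..., 4}, then test f_x and f at those candidates.
  x = -4: f_y(-4, y) = 6*y**2 + 14*y - 28; no integer root y with |y| ≤ 4.
  x = -3: f_y(-3, y) = 6*y**2 + 14*y - 17; no integer root y with |y| ≤ 4.
  x = -2: f_y(-2, y) = 6*y**2 + 14*y - 8; no integer root y with |y| ≤ 4.
  x = -1: f_y(-1, y) = 6*y**2 + 14*y - 1; no integer root y with |y| ≤ 4.
  x = 0: f_y(0, y) = 6*y**2 + 14*y + 4; vanishes at y ∈ {-2}. (0, -2): f_x = -12 ≠ 0.
  x = 1: f_y(1, y) = 6*y**2 + 14*y + 7; no integer root y with |y| ≤ 4.
  x = 2: f_y(2, y) = 6*y**2 + 14*y + 8; vanishes at y ∈ {-1}. (2, -1): f_x = 0, f = 0 — SINGULAR.
  x = 3: f_y(3, y) = 6*y**2 + 14*y + 7; no integer root y with |y| ≤ 4.
  x = 4: f_y(4, y) = 6*y**2 + 14*y + 4; vanishes at y ∈ {-2}. (4, -2): f_x = -12 ≠ 0.
Only singular point on the grid: (2, -1).
Classify: substitute x = 2 + u, y = -1 + v and expand: f = -u**3 - u**2*v - u**2 + 2*v**3 + v**2.
No constant or linear terms (consistent with a singular point). Quadratic part: -u**2 + v**2. Cubic part: -u**3 - u**2*v + 2*v**3.
The quadratic part v**2 - u**2 = (v − u)(v + u) splits into two distinct linear factors, so there are two distinct tangent lines y − -1 = ±(x − 2) — this is a node (ordinary double point).
Classification: node.


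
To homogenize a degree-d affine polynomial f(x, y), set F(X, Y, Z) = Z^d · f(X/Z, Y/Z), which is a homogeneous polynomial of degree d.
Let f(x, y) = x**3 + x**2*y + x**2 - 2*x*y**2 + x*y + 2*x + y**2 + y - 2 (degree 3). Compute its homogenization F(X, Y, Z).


F(X, Y, Z) = X**3 + X**2*Y + X**2*Z - 2*X*Y**2 + X*Y*Z + 2*X*Z**2 + Y**2*Z + Y*Z**2 - 2*Z**3

deg(f) = 3.
Substitute x = X/Z, y = Y/Z into f, then multiply by Z^3.
  monomial 1·x^3·y^0 ↦ 1·X^3·Y^0·Z^0.
  monomial 1·x^2·y^1 ↦ 1·X^2·Y^1·Z^0.
  monomial 1·x^2·y^0 ↦ 1·X^2·Y^0·Z^1.
  monomial -2·x^1·y^2 ↦ -2·X^1·Y^2·Z^0.
  monomial 1·x^1·y^1 ↦ 1·X^1·Y^1·Z^1.
  monomial 2·x^1·y^0 ↦ 2·X^1·Y^0·Z^2.
  monomial 1·x^0·y^2 ↦ 1·X^0·Y^2·Z^1.
  monomial 1·x^0·y^1 ↦ 1·X^0·Y^1·Z^2.
  monomial -2·x^0·y^0 ↦ -2·X^0·Y^0·Z^3.
Collecting: F(X, Y, Z) = X**3 + X**2*Y + X**2*Z - 2*X*Y**2 + X*Y*Z + 2*X*Z**2 + Y**2*Z + Y*Z**2 - 2*Z**3.


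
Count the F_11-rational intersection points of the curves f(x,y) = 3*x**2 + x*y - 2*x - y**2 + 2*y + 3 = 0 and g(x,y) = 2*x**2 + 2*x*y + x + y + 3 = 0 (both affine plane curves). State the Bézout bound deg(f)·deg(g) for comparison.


Common zeros: {(2, 4), (7, 6)}; count = 2; Bézout bound = 4.

deg(f) = 2, deg(g) = 2, so Bézout bound = 4.
Scan x ∈ F_11. For each x, list the y ∈ F_11 with f(x, y) ≡ 0 and those with g(x, y) ≡ 0 (mod 11); the common zeros in that column are the intersection.
  x = 0: f ≡ 0 at y ∈ {3, 10}; g ≡ 0 at y ∈ {8}; common: ∅.
  x = 1: f ≡ 0 at y ∈ {4, 10}; g ≡ 0 at y ∈ {9}; common: ∅.
  x = 2: f ≡ 0 at y ∈ {0, 4}; g ≡ 0 at y ∈ {4}; common: {4}.
  x = 3: f ≡ 0 at y ∈ {8}; g ≡ 0 at y ∈ {6}; common: ∅.
  x = 4: f ≡ 0 at y ∈ ∅; g ≡ 0 at y ∈ {3}; common: ∅.
  x = 5: f ≡ 0 at y ∈ ∅; g ≡ 0 at y ∈ ∅; common: ∅.
  x = 6: f ≡ 0 at y ∈ {0, 8}; g ≡ 0 at y ∈ {9}; common: ∅.
  x = 7: f ≡ 0 at y ∈ {3, 6}; g ≡ 0 at y ∈ {6}; common: {6}.
  x = 8: f ≡ 0 at y ∈ ∅; g ≡ 0 at y ∈ {8}; common: ∅.
  x = 9: f ≡ 0 at y ∈ ∅; g ≡ 0 at y ∈ {3}; common: ∅.
  x = 10: f ≡ 0 at y ∈ {6}; g ≡ 0 at y ∈ {4}; common: ∅.
Collecting: common zeros = {(2, 4), (7, 6)}, so the count is 2.
Comparison with the Bézout bound: 2 ≤ 4 = deg(f)·deg(g), as expected for curves with no common component (the affine F_11-count falls short of the bound because intersections may lie at infinity, over extension fields, or carry multiplicity).
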